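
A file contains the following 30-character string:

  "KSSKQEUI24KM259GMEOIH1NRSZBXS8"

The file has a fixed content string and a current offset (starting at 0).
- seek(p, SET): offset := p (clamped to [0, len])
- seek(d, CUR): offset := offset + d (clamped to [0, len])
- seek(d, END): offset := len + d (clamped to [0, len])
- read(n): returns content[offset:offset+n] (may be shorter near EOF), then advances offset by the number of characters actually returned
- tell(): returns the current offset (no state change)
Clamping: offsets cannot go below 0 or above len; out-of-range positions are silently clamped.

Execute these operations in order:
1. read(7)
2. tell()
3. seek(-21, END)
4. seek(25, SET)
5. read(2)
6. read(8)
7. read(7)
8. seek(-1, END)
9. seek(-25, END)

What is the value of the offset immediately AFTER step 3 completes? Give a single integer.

Answer: 9

Derivation:
After 1 (read(7)): returned 'KSSKQEU', offset=7
After 2 (tell()): offset=7
After 3 (seek(-21, END)): offset=9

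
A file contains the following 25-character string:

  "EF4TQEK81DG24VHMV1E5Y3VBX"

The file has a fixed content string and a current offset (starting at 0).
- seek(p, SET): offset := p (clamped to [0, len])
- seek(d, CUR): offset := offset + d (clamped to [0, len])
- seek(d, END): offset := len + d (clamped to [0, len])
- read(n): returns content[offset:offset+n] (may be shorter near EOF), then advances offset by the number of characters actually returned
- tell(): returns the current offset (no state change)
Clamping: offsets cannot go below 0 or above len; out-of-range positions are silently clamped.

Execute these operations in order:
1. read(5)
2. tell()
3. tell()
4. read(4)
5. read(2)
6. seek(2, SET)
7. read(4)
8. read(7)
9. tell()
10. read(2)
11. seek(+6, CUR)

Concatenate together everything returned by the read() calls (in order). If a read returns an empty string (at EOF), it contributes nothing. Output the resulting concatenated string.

Answer: EF4TQEK81DG4TQEK81DG24VH

Derivation:
After 1 (read(5)): returned 'EF4TQ', offset=5
After 2 (tell()): offset=5
After 3 (tell()): offset=5
After 4 (read(4)): returned 'EK81', offset=9
After 5 (read(2)): returned 'DG', offset=11
After 6 (seek(2, SET)): offset=2
After 7 (read(4)): returned '4TQE', offset=6
After 8 (read(7)): returned 'K81DG24', offset=13
After 9 (tell()): offset=13
After 10 (read(2)): returned 'VH', offset=15
After 11 (seek(+6, CUR)): offset=21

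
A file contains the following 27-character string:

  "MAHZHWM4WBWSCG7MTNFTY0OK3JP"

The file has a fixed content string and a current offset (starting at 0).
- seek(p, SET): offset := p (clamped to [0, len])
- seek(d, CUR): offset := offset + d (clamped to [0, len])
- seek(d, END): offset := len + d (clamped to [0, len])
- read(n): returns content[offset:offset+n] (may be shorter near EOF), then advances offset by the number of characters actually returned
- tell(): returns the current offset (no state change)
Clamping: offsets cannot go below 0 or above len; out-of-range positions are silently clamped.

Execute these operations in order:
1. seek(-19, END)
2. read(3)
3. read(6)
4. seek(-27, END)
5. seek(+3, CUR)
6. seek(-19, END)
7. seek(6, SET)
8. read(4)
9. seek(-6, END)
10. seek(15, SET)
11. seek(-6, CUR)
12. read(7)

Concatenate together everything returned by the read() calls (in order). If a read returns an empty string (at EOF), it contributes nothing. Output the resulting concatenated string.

Answer: WBWSCG7MTM4WBBWSCG7M

Derivation:
After 1 (seek(-19, END)): offset=8
After 2 (read(3)): returned 'WBW', offset=11
After 3 (read(6)): returned 'SCG7MT', offset=17
After 4 (seek(-27, END)): offset=0
After 5 (seek(+3, CUR)): offset=3
After 6 (seek(-19, END)): offset=8
After 7 (seek(6, SET)): offset=6
After 8 (read(4)): returned 'M4WB', offset=10
After 9 (seek(-6, END)): offset=21
After 10 (seek(15, SET)): offset=15
After 11 (seek(-6, CUR)): offset=9
After 12 (read(7)): returned 'BWSCG7M', offset=16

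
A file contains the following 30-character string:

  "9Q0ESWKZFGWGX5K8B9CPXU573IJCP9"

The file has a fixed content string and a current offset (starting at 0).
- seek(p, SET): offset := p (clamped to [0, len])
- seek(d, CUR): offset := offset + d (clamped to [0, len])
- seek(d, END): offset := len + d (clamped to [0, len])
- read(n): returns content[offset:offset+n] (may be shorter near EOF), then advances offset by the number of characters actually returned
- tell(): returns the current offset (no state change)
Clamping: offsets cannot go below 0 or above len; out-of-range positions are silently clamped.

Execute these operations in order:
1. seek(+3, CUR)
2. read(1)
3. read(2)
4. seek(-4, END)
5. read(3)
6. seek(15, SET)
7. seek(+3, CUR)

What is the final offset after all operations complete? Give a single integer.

Answer: 18

Derivation:
After 1 (seek(+3, CUR)): offset=3
After 2 (read(1)): returned 'E', offset=4
After 3 (read(2)): returned 'SW', offset=6
After 4 (seek(-4, END)): offset=26
After 5 (read(3)): returned 'JCP', offset=29
After 6 (seek(15, SET)): offset=15
After 7 (seek(+3, CUR)): offset=18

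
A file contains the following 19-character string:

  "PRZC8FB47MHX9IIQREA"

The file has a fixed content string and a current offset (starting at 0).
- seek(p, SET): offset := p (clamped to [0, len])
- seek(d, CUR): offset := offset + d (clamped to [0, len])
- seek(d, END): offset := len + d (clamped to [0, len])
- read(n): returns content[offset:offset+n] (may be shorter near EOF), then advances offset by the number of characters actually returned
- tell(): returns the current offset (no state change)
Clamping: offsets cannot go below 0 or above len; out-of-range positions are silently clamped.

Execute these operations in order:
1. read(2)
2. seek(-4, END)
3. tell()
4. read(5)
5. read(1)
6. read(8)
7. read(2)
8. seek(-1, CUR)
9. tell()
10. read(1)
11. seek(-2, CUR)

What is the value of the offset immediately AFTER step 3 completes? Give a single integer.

Answer: 15

Derivation:
After 1 (read(2)): returned 'PR', offset=2
After 2 (seek(-4, END)): offset=15
After 3 (tell()): offset=15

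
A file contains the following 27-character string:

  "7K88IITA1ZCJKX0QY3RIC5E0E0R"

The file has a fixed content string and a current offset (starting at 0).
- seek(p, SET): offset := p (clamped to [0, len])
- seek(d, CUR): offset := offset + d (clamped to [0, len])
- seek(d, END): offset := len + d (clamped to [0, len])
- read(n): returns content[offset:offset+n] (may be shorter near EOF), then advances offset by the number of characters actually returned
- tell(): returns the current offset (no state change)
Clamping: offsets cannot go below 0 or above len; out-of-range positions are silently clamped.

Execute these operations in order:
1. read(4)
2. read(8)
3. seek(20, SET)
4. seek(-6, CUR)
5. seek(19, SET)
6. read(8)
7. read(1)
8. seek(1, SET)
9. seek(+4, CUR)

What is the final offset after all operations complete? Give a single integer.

After 1 (read(4)): returned '7K88', offset=4
After 2 (read(8)): returned 'IITA1ZCJ', offset=12
After 3 (seek(20, SET)): offset=20
After 4 (seek(-6, CUR)): offset=14
After 5 (seek(19, SET)): offset=19
After 6 (read(8)): returned 'IC5E0E0R', offset=27
After 7 (read(1)): returned '', offset=27
After 8 (seek(1, SET)): offset=1
After 9 (seek(+4, CUR)): offset=5

Answer: 5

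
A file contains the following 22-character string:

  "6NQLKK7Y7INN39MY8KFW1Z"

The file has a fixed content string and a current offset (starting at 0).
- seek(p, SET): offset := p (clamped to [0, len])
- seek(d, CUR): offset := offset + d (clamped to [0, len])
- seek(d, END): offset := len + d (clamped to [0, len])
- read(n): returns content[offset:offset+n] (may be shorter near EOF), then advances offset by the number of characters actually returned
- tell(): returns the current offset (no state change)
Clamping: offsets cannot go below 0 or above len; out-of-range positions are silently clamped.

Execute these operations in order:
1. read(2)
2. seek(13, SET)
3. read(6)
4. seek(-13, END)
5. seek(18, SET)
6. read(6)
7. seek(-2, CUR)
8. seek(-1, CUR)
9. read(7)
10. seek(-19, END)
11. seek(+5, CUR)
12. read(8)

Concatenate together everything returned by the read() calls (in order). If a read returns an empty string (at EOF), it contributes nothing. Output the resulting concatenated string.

Answer: 6N9MY8KFFW1ZW1Z7INN39MY

Derivation:
After 1 (read(2)): returned '6N', offset=2
After 2 (seek(13, SET)): offset=13
After 3 (read(6)): returned '9MY8KF', offset=19
After 4 (seek(-13, END)): offset=9
After 5 (seek(18, SET)): offset=18
After 6 (read(6)): returned 'FW1Z', offset=22
After 7 (seek(-2, CUR)): offset=20
After 8 (seek(-1, CUR)): offset=19
After 9 (read(7)): returned 'W1Z', offset=22
After 10 (seek(-19, END)): offset=3
After 11 (seek(+5, CUR)): offset=8
After 12 (read(8)): returned '7INN39MY', offset=16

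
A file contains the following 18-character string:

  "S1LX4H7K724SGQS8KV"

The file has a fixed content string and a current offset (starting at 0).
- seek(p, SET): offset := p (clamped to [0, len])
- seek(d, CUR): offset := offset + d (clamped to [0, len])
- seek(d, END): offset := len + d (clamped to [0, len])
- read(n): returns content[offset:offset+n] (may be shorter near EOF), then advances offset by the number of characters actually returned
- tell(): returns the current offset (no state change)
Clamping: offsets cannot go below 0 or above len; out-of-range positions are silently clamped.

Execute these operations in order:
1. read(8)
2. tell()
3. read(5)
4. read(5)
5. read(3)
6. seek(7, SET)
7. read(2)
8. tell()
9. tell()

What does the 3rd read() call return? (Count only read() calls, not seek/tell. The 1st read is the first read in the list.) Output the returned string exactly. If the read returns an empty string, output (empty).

After 1 (read(8)): returned 'S1LX4H7K', offset=8
After 2 (tell()): offset=8
After 3 (read(5)): returned '724SG', offset=13
After 4 (read(5)): returned 'QS8KV', offset=18
After 5 (read(3)): returned '', offset=18
After 6 (seek(7, SET)): offset=7
After 7 (read(2)): returned 'K7', offset=9
After 8 (tell()): offset=9
After 9 (tell()): offset=9

Answer: QS8KV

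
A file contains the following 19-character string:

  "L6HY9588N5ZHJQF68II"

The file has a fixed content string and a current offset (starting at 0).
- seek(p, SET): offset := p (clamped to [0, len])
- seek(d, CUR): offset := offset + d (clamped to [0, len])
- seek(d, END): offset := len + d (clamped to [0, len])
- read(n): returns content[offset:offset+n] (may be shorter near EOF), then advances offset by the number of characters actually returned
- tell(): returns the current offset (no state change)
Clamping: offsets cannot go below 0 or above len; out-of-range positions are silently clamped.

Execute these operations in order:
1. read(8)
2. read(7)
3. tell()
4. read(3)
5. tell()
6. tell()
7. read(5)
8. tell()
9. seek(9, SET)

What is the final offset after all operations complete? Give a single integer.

Answer: 9

Derivation:
After 1 (read(8)): returned 'L6HY9588', offset=8
After 2 (read(7)): returned 'N5ZHJQF', offset=15
After 3 (tell()): offset=15
After 4 (read(3)): returned '68I', offset=18
After 5 (tell()): offset=18
After 6 (tell()): offset=18
After 7 (read(5)): returned 'I', offset=19
After 8 (tell()): offset=19
After 9 (seek(9, SET)): offset=9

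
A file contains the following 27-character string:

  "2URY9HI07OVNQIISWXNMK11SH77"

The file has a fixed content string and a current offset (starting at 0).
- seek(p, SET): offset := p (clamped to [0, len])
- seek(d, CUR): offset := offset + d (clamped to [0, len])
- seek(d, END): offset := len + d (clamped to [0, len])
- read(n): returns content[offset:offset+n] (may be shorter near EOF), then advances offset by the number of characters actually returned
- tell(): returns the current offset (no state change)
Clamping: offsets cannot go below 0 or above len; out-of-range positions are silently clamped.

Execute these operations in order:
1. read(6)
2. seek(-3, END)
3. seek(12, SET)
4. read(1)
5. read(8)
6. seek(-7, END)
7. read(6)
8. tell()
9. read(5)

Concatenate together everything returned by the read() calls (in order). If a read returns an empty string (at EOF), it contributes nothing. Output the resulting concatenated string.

After 1 (read(6)): returned '2URY9H', offset=6
After 2 (seek(-3, END)): offset=24
After 3 (seek(12, SET)): offset=12
After 4 (read(1)): returned 'Q', offset=13
After 5 (read(8)): returned 'IISWXNMK', offset=21
After 6 (seek(-7, END)): offset=20
After 7 (read(6)): returned 'K11SH7', offset=26
After 8 (tell()): offset=26
After 9 (read(5)): returned '7', offset=27

Answer: 2URY9HQIISWXNMKK11SH77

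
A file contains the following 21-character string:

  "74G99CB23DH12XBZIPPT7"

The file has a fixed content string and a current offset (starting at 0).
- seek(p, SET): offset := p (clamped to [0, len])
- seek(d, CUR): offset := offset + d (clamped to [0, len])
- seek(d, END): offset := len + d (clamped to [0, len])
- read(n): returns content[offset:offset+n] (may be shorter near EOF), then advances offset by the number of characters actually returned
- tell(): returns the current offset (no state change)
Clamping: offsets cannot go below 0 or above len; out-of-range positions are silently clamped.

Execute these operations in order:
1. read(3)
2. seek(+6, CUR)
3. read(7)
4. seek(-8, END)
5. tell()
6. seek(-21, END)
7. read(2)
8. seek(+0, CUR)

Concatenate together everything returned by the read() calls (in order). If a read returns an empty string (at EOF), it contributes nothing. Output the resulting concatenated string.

After 1 (read(3)): returned '74G', offset=3
After 2 (seek(+6, CUR)): offset=9
After 3 (read(7)): returned 'DH12XBZ', offset=16
After 4 (seek(-8, END)): offset=13
After 5 (tell()): offset=13
After 6 (seek(-21, END)): offset=0
After 7 (read(2)): returned '74', offset=2
After 8 (seek(+0, CUR)): offset=2

Answer: 74GDH12XBZ74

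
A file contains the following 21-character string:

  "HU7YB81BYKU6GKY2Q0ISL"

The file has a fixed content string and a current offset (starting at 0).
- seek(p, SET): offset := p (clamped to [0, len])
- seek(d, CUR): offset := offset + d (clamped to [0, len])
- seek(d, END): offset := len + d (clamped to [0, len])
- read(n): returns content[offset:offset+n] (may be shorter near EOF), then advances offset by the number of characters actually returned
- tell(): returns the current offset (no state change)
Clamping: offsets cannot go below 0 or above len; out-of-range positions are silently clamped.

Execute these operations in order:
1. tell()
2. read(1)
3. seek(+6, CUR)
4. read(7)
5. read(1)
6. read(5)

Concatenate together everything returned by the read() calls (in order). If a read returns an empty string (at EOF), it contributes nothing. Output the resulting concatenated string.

After 1 (tell()): offset=0
After 2 (read(1)): returned 'H', offset=1
After 3 (seek(+6, CUR)): offset=7
After 4 (read(7)): returned 'BYKU6GK', offset=14
After 5 (read(1)): returned 'Y', offset=15
After 6 (read(5)): returned '2Q0IS', offset=20

Answer: HBYKU6GKY2Q0IS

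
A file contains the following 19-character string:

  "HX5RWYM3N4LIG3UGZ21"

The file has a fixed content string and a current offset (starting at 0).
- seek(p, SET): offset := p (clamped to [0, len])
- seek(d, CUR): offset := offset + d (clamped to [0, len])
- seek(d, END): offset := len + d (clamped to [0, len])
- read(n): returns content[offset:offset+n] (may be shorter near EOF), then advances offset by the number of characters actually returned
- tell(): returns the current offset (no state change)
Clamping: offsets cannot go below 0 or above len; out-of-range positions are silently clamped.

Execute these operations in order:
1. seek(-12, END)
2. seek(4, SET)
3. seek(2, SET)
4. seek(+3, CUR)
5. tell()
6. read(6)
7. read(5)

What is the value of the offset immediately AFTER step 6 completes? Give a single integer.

Answer: 11

Derivation:
After 1 (seek(-12, END)): offset=7
After 2 (seek(4, SET)): offset=4
After 3 (seek(2, SET)): offset=2
After 4 (seek(+3, CUR)): offset=5
After 5 (tell()): offset=5
After 6 (read(6)): returned 'YM3N4L', offset=11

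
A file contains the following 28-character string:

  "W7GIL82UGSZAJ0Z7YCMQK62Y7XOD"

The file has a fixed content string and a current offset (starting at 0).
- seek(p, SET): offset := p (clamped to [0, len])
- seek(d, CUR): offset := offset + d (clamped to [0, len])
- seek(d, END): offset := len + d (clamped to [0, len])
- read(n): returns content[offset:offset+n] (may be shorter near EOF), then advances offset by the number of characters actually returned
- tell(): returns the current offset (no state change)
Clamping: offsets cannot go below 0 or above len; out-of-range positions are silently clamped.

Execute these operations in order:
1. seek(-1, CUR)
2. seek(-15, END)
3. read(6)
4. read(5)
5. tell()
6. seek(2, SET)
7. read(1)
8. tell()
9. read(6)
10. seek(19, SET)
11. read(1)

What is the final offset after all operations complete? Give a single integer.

After 1 (seek(-1, CUR)): offset=0
After 2 (seek(-15, END)): offset=13
After 3 (read(6)): returned '0Z7YCM', offset=19
After 4 (read(5)): returned 'QK62Y', offset=24
After 5 (tell()): offset=24
After 6 (seek(2, SET)): offset=2
After 7 (read(1)): returned 'G', offset=3
After 8 (tell()): offset=3
After 9 (read(6)): returned 'IL82UG', offset=9
After 10 (seek(19, SET)): offset=19
After 11 (read(1)): returned 'Q', offset=20

Answer: 20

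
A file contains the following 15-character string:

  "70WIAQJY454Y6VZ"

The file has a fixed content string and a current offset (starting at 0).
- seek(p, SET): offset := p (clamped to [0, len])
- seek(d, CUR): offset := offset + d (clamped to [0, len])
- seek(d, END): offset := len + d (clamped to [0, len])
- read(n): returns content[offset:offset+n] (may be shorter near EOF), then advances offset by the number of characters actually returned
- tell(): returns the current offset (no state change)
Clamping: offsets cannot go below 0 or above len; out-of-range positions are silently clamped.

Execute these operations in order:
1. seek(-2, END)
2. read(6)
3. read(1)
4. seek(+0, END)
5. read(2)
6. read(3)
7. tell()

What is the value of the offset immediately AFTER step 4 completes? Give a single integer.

After 1 (seek(-2, END)): offset=13
After 2 (read(6)): returned 'VZ', offset=15
After 3 (read(1)): returned '', offset=15
After 4 (seek(+0, END)): offset=15

Answer: 15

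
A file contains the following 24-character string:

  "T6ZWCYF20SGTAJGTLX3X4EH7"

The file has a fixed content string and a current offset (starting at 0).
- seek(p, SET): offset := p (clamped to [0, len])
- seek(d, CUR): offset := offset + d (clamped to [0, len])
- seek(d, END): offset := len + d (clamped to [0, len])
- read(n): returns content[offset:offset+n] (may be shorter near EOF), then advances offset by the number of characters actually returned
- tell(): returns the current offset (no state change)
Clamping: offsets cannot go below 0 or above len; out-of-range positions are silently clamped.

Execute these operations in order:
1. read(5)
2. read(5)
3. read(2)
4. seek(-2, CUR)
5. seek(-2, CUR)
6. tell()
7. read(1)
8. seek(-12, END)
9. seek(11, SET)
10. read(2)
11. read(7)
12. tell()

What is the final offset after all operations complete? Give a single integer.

After 1 (read(5)): returned 'T6ZWC', offset=5
After 2 (read(5)): returned 'YF20S', offset=10
After 3 (read(2)): returned 'GT', offset=12
After 4 (seek(-2, CUR)): offset=10
After 5 (seek(-2, CUR)): offset=8
After 6 (tell()): offset=8
After 7 (read(1)): returned '0', offset=9
After 8 (seek(-12, END)): offset=12
After 9 (seek(11, SET)): offset=11
After 10 (read(2)): returned 'TA', offset=13
After 11 (read(7)): returned 'JGTLX3X', offset=20
After 12 (tell()): offset=20

Answer: 20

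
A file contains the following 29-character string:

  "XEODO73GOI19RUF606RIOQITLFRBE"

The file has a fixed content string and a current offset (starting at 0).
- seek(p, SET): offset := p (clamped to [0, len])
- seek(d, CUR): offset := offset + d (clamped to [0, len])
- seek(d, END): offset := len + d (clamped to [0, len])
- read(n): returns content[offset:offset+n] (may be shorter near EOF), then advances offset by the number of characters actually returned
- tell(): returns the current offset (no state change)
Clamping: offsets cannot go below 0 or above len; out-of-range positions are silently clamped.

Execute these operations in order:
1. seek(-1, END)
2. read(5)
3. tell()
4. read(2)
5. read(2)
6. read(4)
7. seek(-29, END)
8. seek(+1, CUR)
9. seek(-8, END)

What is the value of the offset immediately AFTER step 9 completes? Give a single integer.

Answer: 21

Derivation:
After 1 (seek(-1, END)): offset=28
After 2 (read(5)): returned 'E', offset=29
After 3 (tell()): offset=29
After 4 (read(2)): returned '', offset=29
After 5 (read(2)): returned '', offset=29
After 6 (read(4)): returned '', offset=29
After 7 (seek(-29, END)): offset=0
After 8 (seek(+1, CUR)): offset=1
After 9 (seek(-8, END)): offset=21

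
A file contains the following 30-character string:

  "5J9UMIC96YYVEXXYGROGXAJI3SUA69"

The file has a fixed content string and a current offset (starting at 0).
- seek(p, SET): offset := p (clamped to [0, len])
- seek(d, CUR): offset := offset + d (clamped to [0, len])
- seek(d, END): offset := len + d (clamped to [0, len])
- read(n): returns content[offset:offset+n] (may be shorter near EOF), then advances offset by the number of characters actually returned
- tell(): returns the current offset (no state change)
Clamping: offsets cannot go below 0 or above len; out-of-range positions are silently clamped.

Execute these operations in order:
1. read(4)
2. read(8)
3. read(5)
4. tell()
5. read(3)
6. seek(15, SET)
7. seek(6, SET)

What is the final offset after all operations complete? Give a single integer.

After 1 (read(4)): returned '5J9U', offset=4
After 2 (read(8)): returned 'MIC96YYV', offset=12
After 3 (read(5)): returned 'EXXYG', offset=17
After 4 (tell()): offset=17
After 5 (read(3)): returned 'ROG', offset=20
After 6 (seek(15, SET)): offset=15
After 7 (seek(6, SET)): offset=6

Answer: 6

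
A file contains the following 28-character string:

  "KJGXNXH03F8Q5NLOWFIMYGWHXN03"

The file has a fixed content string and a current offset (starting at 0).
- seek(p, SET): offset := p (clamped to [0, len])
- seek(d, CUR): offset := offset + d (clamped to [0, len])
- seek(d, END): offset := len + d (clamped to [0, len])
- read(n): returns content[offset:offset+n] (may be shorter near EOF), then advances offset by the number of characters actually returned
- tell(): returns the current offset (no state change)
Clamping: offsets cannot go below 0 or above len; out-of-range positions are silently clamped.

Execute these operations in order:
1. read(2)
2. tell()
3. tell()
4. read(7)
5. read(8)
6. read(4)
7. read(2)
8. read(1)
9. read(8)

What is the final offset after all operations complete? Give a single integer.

Answer: 28

Derivation:
After 1 (read(2)): returned 'KJ', offset=2
After 2 (tell()): offset=2
After 3 (tell()): offset=2
After 4 (read(7)): returned 'GXNXH03', offset=9
After 5 (read(8)): returned 'F8Q5NLOW', offset=17
After 6 (read(4)): returned 'FIMY', offset=21
After 7 (read(2)): returned 'GW', offset=23
After 8 (read(1)): returned 'H', offset=24
After 9 (read(8)): returned 'XN03', offset=28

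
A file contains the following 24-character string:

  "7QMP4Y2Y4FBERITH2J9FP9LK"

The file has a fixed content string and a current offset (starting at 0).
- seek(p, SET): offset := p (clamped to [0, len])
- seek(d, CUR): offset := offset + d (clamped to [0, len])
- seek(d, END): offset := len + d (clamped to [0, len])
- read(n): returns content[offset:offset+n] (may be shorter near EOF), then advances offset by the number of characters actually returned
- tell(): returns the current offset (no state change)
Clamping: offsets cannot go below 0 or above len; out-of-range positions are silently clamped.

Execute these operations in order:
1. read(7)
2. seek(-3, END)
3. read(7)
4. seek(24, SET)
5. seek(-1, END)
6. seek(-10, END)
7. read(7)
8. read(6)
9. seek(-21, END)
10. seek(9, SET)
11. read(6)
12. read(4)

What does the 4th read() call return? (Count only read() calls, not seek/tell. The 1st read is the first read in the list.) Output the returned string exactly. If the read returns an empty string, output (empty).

Answer: 9LK

Derivation:
After 1 (read(7)): returned '7QMP4Y2', offset=7
After 2 (seek(-3, END)): offset=21
After 3 (read(7)): returned '9LK', offset=24
After 4 (seek(24, SET)): offset=24
After 5 (seek(-1, END)): offset=23
After 6 (seek(-10, END)): offset=14
After 7 (read(7)): returned 'TH2J9FP', offset=21
After 8 (read(6)): returned '9LK', offset=24
After 9 (seek(-21, END)): offset=3
After 10 (seek(9, SET)): offset=9
After 11 (read(6)): returned 'FBERIT', offset=15
After 12 (read(4)): returned 'H2J9', offset=19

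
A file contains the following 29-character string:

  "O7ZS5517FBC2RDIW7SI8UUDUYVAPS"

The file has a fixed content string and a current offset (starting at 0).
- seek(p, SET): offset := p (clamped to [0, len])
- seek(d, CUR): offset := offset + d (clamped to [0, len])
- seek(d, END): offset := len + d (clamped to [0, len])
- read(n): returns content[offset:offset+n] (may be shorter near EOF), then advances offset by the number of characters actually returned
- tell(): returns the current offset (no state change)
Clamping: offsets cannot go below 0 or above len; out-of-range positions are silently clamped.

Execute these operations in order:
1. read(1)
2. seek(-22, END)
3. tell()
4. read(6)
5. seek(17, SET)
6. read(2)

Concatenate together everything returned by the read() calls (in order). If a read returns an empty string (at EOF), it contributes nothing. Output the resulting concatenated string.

Answer: O7FBC2RSI

Derivation:
After 1 (read(1)): returned 'O', offset=1
After 2 (seek(-22, END)): offset=7
After 3 (tell()): offset=7
After 4 (read(6)): returned '7FBC2R', offset=13
After 5 (seek(17, SET)): offset=17
After 6 (read(2)): returned 'SI', offset=19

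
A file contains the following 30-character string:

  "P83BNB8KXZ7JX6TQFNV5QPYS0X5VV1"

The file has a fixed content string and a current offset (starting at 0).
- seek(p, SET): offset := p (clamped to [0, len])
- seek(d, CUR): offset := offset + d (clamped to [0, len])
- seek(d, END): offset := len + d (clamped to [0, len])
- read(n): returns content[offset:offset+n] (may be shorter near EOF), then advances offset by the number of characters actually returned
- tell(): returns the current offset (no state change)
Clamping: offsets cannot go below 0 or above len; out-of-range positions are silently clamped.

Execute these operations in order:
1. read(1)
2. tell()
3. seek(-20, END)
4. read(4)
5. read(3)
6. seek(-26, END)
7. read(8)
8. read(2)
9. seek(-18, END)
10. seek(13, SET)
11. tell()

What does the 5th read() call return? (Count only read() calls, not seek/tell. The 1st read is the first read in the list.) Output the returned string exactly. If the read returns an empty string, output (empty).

After 1 (read(1)): returned 'P', offset=1
After 2 (tell()): offset=1
After 3 (seek(-20, END)): offset=10
After 4 (read(4)): returned '7JX6', offset=14
After 5 (read(3)): returned 'TQF', offset=17
After 6 (seek(-26, END)): offset=4
After 7 (read(8)): returned 'NB8KXZ7J', offset=12
After 8 (read(2)): returned 'X6', offset=14
After 9 (seek(-18, END)): offset=12
After 10 (seek(13, SET)): offset=13
After 11 (tell()): offset=13

Answer: X6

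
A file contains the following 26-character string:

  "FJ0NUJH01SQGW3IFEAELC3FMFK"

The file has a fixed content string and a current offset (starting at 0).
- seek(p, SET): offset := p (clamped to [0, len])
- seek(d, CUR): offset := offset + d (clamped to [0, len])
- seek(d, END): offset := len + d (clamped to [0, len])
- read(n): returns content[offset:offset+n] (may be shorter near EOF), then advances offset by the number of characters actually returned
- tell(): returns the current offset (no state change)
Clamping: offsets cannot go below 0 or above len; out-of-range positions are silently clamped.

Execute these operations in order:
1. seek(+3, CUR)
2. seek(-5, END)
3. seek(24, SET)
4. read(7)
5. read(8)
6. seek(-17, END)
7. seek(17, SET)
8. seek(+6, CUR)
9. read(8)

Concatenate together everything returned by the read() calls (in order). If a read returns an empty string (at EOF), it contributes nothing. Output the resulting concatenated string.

After 1 (seek(+3, CUR)): offset=3
After 2 (seek(-5, END)): offset=21
After 3 (seek(24, SET)): offset=24
After 4 (read(7)): returned 'FK', offset=26
After 5 (read(8)): returned '', offset=26
After 6 (seek(-17, END)): offset=9
After 7 (seek(17, SET)): offset=17
After 8 (seek(+6, CUR)): offset=23
After 9 (read(8)): returned 'MFK', offset=26

Answer: FKMFK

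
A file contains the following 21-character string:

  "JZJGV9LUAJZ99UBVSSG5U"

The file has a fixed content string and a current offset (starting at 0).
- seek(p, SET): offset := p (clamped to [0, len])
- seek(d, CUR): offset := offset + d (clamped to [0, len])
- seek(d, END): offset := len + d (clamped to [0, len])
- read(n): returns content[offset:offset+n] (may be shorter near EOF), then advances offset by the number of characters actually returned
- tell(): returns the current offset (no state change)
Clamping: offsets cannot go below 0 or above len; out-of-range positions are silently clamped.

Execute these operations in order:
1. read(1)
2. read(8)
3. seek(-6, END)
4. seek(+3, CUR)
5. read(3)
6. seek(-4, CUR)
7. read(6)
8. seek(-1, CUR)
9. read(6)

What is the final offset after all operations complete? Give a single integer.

Answer: 21

Derivation:
After 1 (read(1)): returned 'J', offset=1
After 2 (read(8)): returned 'ZJGV9LUA', offset=9
After 3 (seek(-6, END)): offset=15
After 4 (seek(+3, CUR)): offset=18
After 5 (read(3)): returned 'G5U', offset=21
After 6 (seek(-4, CUR)): offset=17
After 7 (read(6)): returned 'SG5U', offset=21
After 8 (seek(-1, CUR)): offset=20
After 9 (read(6)): returned 'U', offset=21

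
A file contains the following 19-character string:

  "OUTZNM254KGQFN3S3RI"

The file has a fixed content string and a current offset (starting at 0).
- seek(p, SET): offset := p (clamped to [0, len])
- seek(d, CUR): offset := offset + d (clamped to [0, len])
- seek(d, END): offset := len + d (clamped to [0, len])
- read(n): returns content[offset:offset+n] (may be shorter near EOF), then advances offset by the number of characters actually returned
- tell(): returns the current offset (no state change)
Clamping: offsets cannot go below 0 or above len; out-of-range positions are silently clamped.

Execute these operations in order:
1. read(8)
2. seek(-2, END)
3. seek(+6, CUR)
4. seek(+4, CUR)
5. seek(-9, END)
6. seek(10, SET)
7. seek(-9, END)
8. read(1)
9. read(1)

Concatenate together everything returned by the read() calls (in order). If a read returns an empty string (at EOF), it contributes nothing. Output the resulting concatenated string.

After 1 (read(8)): returned 'OUTZNM25', offset=8
After 2 (seek(-2, END)): offset=17
After 3 (seek(+6, CUR)): offset=19
After 4 (seek(+4, CUR)): offset=19
After 5 (seek(-9, END)): offset=10
After 6 (seek(10, SET)): offset=10
After 7 (seek(-9, END)): offset=10
After 8 (read(1)): returned 'G', offset=11
After 9 (read(1)): returned 'Q', offset=12

Answer: OUTZNM25GQ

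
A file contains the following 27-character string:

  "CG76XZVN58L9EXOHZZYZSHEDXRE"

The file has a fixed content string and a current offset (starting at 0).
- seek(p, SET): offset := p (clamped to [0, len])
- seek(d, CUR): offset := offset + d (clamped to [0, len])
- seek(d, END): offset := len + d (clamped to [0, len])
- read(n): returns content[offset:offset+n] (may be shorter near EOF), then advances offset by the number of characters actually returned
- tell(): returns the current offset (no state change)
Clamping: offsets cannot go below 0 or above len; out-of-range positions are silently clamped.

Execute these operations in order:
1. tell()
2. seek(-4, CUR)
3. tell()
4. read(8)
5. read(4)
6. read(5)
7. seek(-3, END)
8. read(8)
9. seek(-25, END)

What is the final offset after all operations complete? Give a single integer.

Answer: 2

Derivation:
After 1 (tell()): offset=0
After 2 (seek(-4, CUR)): offset=0
After 3 (tell()): offset=0
After 4 (read(8)): returned 'CG76XZVN', offset=8
After 5 (read(4)): returned '58L9', offset=12
After 6 (read(5)): returned 'EXOHZ', offset=17
After 7 (seek(-3, END)): offset=24
After 8 (read(8)): returned 'XRE', offset=27
After 9 (seek(-25, END)): offset=2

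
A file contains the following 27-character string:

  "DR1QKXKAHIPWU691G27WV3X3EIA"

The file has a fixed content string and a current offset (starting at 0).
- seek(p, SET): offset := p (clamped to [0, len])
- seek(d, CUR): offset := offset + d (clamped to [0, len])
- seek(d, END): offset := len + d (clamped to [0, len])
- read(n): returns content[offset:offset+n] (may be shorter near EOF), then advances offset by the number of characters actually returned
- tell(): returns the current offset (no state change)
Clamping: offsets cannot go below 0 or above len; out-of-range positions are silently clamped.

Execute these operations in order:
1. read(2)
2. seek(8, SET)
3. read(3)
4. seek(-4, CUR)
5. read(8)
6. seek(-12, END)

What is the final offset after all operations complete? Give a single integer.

After 1 (read(2)): returned 'DR', offset=2
After 2 (seek(8, SET)): offset=8
After 3 (read(3)): returned 'HIP', offset=11
After 4 (seek(-4, CUR)): offset=7
After 5 (read(8)): returned 'AHIPWU69', offset=15
After 6 (seek(-12, END)): offset=15

Answer: 15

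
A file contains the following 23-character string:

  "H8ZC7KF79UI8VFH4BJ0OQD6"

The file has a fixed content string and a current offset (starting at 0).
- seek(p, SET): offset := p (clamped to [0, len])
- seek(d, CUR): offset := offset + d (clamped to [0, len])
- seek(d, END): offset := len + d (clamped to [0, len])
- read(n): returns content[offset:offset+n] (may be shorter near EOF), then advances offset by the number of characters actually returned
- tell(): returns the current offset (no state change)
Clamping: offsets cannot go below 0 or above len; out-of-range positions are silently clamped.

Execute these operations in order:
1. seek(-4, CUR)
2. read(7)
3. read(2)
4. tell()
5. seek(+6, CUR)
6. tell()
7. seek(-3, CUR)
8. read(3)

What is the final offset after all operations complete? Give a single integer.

After 1 (seek(-4, CUR)): offset=0
After 2 (read(7)): returned 'H8ZC7KF', offset=7
After 3 (read(2)): returned '79', offset=9
After 4 (tell()): offset=9
After 5 (seek(+6, CUR)): offset=15
After 6 (tell()): offset=15
After 7 (seek(-3, CUR)): offset=12
After 8 (read(3)): returned 'VFH', offset=15

Answer: 15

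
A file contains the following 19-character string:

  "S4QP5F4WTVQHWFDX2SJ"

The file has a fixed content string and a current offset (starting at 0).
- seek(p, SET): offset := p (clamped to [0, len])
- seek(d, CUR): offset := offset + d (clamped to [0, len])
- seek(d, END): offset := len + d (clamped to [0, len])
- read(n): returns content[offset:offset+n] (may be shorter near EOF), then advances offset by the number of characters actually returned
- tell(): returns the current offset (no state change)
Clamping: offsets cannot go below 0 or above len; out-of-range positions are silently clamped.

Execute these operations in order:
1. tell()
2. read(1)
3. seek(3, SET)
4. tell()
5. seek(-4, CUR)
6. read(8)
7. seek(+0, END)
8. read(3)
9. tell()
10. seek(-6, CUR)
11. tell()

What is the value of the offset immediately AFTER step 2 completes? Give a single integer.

After 1 (tell()): offset=0
After 2 (read(1)): returned 'S', offset=1

Answer: 1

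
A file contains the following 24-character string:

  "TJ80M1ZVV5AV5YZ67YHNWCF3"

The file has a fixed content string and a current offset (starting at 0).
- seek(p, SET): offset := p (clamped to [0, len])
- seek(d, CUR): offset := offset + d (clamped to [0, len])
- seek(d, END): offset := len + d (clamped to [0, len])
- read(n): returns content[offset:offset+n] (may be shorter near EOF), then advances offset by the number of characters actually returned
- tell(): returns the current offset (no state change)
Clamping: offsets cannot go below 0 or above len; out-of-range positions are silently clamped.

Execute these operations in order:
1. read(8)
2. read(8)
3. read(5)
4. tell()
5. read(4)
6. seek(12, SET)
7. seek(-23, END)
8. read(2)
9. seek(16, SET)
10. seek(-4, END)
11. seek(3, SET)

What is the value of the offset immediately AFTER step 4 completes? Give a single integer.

Answer: 21

Derivation:
After 1 (read(8)): returned 'TJ80M1ZV', offset=8
After 2 (read(8)): returned 'V5AV5YZ6', offset=16
After 3 (read(5)): returned '7YHNW', offset=21
After 4 (tell()): offset=21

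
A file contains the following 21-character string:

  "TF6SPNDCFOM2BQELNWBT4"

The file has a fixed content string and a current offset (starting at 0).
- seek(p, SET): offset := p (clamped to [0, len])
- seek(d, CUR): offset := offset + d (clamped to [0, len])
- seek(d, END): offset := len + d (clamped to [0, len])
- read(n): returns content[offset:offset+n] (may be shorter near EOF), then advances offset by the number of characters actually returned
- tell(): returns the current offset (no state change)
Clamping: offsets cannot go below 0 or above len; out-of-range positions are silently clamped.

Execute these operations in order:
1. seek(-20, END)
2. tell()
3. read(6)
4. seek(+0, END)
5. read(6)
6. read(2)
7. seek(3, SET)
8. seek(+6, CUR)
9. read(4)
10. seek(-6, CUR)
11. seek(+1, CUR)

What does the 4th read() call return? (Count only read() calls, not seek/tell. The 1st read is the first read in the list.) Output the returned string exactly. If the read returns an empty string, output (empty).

Answer: OM2B

Derivation:
After 1 (seek(-20, END)): offset=1
After 2 (tell()): offset=1
After 3 (read(6)): returned 'F6SPND', offset=7
After 4 (seek(+0, END)): offset=21
After 5 (read(6)): returned '', offset=21
After 6 (read(2)): returned '', offset=21
After 7 (seek(3, SET)): offset=3
After 8 (seek(+6, CUR)): offset=9
After 9 (read(4)): returned 'OM2B', offset=13
After 10 (seek(-6, CUR)): offset=7
After 11 (seek(+1, CUR)): offset=8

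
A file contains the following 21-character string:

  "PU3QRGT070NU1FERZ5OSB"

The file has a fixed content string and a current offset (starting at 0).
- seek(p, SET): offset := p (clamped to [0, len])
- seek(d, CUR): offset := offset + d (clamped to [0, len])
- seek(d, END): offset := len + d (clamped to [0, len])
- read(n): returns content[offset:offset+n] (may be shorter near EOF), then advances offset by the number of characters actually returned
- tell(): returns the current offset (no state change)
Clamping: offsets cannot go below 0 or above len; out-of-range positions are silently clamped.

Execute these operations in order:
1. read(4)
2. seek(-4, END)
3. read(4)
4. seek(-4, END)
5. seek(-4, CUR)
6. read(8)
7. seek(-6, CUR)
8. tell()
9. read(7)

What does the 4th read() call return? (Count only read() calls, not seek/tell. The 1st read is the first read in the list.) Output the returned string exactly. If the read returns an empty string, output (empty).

Answer: RZ5OSB

Derivation:
After 1 (read(4)): returned 'PU3Q', offset=4
After 2 (seek(-4, END)): offset=17
After 3 (read(4)): returned '5OSB', offset=21
After 4 (seek(-4, END)): offset=17
After 5 (seek(-4, CUR)): offset=13
After 6 (read(8)): returned 'FERZ5OSB', offset=21
After 7 (seek(-6, CUR)): offset=15
After 8 (tell()): offset=15
After 9 (read(7)): returned 'RZ5OSB', offset=21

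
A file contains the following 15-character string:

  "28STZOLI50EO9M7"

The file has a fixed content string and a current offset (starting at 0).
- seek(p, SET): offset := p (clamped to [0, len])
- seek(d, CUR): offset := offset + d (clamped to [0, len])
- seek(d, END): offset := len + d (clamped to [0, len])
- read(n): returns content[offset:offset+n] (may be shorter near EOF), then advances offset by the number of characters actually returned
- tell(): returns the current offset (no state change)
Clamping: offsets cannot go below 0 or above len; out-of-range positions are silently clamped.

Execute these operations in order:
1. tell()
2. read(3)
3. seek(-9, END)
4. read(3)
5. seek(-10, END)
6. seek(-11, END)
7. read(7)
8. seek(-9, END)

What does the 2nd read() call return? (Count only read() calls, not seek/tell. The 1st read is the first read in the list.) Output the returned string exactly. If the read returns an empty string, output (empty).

After 1 (tell()): offset=0
After 2 (read(3)): returned '28S', offset=3
After 3 (seek(-9, END)): offset=6
After 4 (read(3)): returned 'LI5', offset=9
After 5 (seek(-10, END)): offset=5
After 6 (seek(-11, END)): offset=4
After 7 (read(7)): returned 'ZOLI50E', offset=11
After 8 (seek(-9, END)): offset=6

Answer: LI5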